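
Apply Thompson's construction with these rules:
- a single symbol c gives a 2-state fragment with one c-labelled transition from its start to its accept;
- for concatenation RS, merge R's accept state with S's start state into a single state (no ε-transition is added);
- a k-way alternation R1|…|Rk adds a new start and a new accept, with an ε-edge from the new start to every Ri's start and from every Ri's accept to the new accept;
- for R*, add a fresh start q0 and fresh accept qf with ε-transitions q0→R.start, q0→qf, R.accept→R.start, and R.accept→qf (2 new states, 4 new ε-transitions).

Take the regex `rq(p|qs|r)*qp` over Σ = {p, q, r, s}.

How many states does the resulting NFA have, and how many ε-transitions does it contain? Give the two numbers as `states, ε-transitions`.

15, 10

Per subexpression:
Each of the 8 symbol leaves contributes 2 states and 0 ε-transitions.
  qs : 3 states, 0 ε-transitions
  p|qs|r : 9 states, 6 ε-transitions
  (p|qs|r)* : 11 states, 10 ε-transitions
  rq(p|qs|r)*qp : 15 states, 10 ε-transitions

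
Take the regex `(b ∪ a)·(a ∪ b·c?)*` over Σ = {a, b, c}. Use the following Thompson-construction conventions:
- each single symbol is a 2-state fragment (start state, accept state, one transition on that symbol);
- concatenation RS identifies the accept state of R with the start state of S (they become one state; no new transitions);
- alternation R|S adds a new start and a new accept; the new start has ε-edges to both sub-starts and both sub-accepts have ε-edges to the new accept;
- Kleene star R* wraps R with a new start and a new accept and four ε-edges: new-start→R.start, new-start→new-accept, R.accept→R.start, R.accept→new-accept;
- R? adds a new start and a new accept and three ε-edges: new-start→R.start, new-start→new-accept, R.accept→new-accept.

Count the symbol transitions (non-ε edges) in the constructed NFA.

Building bottom-up:
Each of the 5 symbol leaves contributes exactly 1 symbol transition.
  b ∪ a → 2 symbol transitions
  c? → 1 symbol transition
  b·c? → 2 symbol transitions
  a ∪ b·c? → 3 symbol transitions
  (a ∪ b·c?)* → 3 symbol transitions
  (b ∪ a)·(a ∪ b·c?)* → 5 symbol transitions

5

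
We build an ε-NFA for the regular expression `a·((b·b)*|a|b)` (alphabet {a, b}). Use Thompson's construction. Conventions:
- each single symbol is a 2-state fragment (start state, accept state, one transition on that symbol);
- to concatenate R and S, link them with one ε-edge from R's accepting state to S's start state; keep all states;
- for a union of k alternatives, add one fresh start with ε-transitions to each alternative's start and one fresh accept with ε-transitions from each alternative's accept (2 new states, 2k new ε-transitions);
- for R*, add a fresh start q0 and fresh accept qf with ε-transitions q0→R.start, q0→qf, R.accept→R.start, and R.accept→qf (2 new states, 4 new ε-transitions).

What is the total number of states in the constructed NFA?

By structural recursion:
Each of the 5 symbol leaves contributes a 2-state fragment.
  b·b = 4 states
  (b·b)* = 6 states
  (b·b)*|a|b = 12 states
  a·((b·b)*|a|b) = 14 states

14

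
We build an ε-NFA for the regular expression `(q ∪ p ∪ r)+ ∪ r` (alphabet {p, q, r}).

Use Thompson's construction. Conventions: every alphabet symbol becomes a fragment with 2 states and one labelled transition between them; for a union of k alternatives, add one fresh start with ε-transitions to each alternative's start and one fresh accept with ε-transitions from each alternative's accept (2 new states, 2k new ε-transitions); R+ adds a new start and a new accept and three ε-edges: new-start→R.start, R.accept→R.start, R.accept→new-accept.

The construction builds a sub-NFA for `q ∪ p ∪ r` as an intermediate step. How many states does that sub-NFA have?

8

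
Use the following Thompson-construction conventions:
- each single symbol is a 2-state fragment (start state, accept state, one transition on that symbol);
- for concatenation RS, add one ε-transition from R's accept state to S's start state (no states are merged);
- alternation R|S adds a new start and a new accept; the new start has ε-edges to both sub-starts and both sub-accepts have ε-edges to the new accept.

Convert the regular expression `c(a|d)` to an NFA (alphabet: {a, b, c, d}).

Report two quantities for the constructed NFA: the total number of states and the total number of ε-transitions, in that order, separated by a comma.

8, 5

Per subexpression:
Each of the 3 symbol leaves contributes 2 states and 0 ε-transitions.
  a|d : 6 states, 4 ε-transitions
  c(a|d) : 8 states, 5 ε-transitions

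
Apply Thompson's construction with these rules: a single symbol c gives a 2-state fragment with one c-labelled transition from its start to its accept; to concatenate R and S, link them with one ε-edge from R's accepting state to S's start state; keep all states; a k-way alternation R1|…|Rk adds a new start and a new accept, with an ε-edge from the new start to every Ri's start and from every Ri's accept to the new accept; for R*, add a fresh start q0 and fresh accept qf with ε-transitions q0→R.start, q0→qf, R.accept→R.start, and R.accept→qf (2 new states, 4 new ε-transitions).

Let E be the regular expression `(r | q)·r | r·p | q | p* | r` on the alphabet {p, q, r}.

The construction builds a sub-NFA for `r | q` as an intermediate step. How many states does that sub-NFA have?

Fragment for `r | q`:
Each of the 2 symbol leaves contributes a 2-state fragment.
  r | q : 6 states

6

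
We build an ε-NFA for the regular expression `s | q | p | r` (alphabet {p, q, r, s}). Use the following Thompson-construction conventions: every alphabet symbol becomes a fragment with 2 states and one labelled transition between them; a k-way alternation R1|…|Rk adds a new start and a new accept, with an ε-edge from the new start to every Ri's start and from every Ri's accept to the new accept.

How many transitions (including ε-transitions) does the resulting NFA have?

12

Building bottom-up:
Each of the 4 symbol leaves contributes 1 transition (1 symbol, 0 ε).
  s | q | p | r : 12 transitions (4 symbol, 8 ε)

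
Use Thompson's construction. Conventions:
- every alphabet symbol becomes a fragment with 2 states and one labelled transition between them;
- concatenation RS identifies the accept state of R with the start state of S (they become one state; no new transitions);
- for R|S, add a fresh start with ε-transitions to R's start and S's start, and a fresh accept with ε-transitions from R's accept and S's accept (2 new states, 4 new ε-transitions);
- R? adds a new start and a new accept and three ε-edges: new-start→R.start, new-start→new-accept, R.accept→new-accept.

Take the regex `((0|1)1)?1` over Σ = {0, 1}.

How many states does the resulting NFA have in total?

Bottom-up over the parse tree:
Each of the 4 symbol leaves contributes a 2-state fragment.
  0|1 → 6 states
  (0|1)1 → 7 states
  ((0|1)1)? → 9 states
  ((0|1)1)?1 → 10 states

10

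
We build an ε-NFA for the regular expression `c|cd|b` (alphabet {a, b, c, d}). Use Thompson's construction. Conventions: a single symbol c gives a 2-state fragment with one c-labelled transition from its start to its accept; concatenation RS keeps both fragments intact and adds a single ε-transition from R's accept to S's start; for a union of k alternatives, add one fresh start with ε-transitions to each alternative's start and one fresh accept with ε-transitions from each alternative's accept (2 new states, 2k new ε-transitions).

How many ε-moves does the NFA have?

7

By structural recursion:
Each of the 4 symbol leaves contributes 0 ε-transitions.
  cd : 1 ε-transition
  c|cd|b : 7 ε-transitions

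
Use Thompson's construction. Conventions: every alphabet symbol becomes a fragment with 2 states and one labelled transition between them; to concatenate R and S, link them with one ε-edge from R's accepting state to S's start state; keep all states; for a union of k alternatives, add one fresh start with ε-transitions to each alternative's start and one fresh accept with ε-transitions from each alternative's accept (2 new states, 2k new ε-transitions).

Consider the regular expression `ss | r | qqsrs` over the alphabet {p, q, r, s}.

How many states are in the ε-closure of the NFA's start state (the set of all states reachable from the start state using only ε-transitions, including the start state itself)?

Compute the ε-closure size of each fragment's start state recursively; a symbol fragment's start has no outgoing ε-edge, so its closure is just itself (size 1).
  ss : C equals the left operand's closure size = 1 (its accept is not ε-reachable, so the closure stops there)
  qqsrs : same as the first factor's closure: C = 1
  ss | r | qqsrs : C = 1 + 1 + 1 + 1 = 4 (the new accept is not ε-reachable since no branch accepts ε)

4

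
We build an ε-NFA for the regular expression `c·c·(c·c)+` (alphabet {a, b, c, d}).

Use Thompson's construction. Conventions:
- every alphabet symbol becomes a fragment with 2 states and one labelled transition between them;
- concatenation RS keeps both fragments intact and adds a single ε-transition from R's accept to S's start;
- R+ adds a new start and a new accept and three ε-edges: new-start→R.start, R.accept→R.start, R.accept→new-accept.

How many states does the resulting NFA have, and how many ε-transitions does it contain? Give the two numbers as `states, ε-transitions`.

10, 6

Bottom-up over the parse tree:
Each of the 4 symbol leaves contributes 2 states and 0 ε-transitions.
  c·c — 4 states, 1 ε-transition
  (c·c)+ — 6 states, 4 ε-transitions
  c·c·(c·c)+ — 10 states, 6 ε-transitions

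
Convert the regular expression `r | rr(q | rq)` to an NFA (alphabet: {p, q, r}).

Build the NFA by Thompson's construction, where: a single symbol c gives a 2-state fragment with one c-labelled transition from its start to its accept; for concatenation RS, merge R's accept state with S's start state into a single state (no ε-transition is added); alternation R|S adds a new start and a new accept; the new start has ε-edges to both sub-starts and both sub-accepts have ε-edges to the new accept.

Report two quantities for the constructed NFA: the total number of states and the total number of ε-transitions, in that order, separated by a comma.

Per subexpression:
Each of the 6 symbol leaves contributes 2 states and 0 ε-transitions.
  rq — 3 states, 0 ε-transitions
  q | rq — 7 states, 4 ε-transitions
  rr(q | rq) — 9 states, 4 ε-transitions
  r | rr(q | rq) — 13 states, 8 ε-transitions

13, 8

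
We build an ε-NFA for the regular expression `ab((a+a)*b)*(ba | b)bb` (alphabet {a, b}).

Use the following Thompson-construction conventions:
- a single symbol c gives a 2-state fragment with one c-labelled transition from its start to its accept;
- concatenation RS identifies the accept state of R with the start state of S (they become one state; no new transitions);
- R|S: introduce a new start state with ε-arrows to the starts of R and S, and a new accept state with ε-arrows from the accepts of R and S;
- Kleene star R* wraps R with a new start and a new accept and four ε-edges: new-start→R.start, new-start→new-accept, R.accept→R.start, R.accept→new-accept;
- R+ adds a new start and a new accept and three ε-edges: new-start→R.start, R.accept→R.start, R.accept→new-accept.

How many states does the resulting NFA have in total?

Bottom-up over the parse tree:
Each of the 10 symbol leaves contributes a 2-state fragment.
  a+ — 4 states
  a+a — 5 states
  (a+a)* — 7 states
  (a+a)*b — 8 states
  ((a+a)*b)* — 10 states
  ba — 3 states
  ba | b — 7 states
  ab((a+a)*b)*(ba | b)bb — 20 states

20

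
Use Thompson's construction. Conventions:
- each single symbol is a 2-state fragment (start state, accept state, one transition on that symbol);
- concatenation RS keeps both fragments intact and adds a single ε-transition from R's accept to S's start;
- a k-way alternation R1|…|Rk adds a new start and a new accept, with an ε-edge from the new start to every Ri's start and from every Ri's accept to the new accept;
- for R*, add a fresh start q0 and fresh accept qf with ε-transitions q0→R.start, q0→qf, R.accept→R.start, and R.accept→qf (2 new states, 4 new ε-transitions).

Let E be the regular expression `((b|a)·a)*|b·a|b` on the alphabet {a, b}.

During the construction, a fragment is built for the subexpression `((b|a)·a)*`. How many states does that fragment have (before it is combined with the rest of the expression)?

10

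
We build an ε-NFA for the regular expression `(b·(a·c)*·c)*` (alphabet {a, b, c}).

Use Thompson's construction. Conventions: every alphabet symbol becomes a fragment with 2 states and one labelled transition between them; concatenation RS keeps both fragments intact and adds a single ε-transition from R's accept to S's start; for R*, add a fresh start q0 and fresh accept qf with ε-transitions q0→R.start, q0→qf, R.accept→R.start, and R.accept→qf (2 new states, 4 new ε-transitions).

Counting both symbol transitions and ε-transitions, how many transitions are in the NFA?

15

Building bottom-up:
Each of the 4 symbol leaves contributes 1 transition (1 symbol, 0 ε).
  a·c = 3 transitions (2 symbol, 1 ε)
  (a·c)* = 7 transitions (2 symbol, 5 ε)
  b·(a·c)*·c = 11 transitions (4 symbol, 7 ε)
  (b·(a·c)*·c)* = 15 transitions (4 symbol, 11 ε)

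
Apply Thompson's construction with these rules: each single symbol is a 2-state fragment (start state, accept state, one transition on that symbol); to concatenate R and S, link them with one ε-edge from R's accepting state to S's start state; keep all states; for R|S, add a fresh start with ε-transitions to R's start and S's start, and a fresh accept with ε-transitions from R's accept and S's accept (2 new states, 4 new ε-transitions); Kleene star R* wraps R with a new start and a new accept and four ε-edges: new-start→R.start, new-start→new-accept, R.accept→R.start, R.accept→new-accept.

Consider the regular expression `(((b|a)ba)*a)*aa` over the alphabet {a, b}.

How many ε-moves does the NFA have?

17

Building bottom-up:
Each of the 7 symbol leaves contributes 0 ε-transitions.
  b|a = 4 ε-transitions
  (b|a)ba = 6 ε-transitions
  ((b|a)ba)* = 10 ε-transitions
  ((b|a)ba)*a = 11 ε-transitions
  (((b|a)ba)*a)* = 15 ε-transitions
  (((b|a)ba)*a)*aa = 17 ε-transitions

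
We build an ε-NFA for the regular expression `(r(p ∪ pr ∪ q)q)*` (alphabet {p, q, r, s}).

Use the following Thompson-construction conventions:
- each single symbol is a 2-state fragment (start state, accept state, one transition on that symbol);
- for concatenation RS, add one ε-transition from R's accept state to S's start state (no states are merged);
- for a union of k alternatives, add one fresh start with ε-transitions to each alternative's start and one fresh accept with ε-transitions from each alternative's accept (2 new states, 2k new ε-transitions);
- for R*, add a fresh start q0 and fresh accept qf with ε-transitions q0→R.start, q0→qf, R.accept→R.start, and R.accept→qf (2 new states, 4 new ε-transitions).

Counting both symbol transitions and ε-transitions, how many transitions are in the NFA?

Per subexpression:
Each of the 6 symbol leaves contributes 1 transition (1 symbol, 0 ε).
  pr : 3 transitions (2 symbol, 1 ε)
  p ∪ pr ∪ q : 11 transitions (4 symbol, 7 ε)
  r(p ∪ pr ∪ q)q : 15 transitions (6 symbol, 9 ε)
  (r(p ∪ pr ∪ q)q)* : 19 transitions (6 symbol, 13 ε)

19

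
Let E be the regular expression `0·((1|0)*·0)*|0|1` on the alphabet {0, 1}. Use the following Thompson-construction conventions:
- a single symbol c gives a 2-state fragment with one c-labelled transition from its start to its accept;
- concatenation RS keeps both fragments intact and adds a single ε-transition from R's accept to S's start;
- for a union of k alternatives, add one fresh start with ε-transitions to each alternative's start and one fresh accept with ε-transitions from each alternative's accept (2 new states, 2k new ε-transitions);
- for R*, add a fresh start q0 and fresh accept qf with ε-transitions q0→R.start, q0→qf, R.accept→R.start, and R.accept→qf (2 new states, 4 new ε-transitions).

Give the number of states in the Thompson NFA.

Per subexpression:
Each of the 6 symbol leaves contributes a 2-state fragment.
  1|0 = 6 states
  (1|0)* = 8 states
  (1|0)*·0 = 10 states
  ((1|0)*·0)* = 12 states
  0·((1|0)*·0)* = 14 states
  0·((1|0)*·0)*|0|1 = 20 states

20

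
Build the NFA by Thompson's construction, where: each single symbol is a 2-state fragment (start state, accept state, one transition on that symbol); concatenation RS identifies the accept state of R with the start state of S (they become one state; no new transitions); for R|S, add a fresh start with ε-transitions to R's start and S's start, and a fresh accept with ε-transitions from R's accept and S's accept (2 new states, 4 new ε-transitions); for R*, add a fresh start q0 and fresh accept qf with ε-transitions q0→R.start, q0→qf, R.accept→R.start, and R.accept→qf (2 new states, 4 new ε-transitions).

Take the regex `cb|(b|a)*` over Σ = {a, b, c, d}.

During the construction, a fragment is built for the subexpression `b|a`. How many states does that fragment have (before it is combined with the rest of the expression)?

6

Fragment for `b|a`:
Each of the 2 symbol leaves contributes a 2-state fragment.
  b|a = 6 states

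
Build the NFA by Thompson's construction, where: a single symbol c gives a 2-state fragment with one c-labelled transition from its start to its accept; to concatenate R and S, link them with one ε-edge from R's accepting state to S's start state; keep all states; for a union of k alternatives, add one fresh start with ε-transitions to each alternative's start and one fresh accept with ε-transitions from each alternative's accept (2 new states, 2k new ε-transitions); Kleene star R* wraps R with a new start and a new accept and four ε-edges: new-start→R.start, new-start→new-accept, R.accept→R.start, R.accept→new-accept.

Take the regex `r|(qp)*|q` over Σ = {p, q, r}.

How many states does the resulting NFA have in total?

12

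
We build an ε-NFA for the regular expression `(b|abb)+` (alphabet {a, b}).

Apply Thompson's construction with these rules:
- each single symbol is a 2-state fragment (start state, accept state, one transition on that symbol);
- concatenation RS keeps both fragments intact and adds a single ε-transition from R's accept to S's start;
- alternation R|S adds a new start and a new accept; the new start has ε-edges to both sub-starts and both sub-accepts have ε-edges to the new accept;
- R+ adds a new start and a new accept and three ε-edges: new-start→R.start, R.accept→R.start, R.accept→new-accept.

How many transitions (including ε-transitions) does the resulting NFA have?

13

By structural recursion:
Each of the 4 symbol leaves contributes 1 transition (1 symbol, 0 ε).
  abb → 5 transitions (3 symbol, 2 ε)
  b|abb → 10 transitions (4 symbol, 6 ε)
  (b|abb)+ → 13 transitions (4 symbol, 9 ε)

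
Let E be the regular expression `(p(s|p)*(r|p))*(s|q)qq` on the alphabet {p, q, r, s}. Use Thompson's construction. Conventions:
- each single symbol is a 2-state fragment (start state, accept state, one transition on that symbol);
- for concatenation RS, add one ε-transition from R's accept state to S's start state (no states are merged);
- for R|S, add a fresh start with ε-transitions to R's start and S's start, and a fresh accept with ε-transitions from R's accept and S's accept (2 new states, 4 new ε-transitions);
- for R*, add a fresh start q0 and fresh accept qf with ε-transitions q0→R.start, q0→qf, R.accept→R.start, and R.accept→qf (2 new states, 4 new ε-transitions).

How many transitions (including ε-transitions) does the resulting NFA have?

34

Building bottom-up:
Each of the 9 symbol leaves contributes 1 transition (1 symbol, 0 ε).
  s|p = 6 transitions (2 symbol, 4 ε)
  (s|p)* = 10 transitions (2 symbol, 8 ε)
  r|p = 6 transitions (2 symbol, 4 ε)
  p(s|p)*(r|p) = 19 transitions (5 symbol, 14 ε)
  (p(s|p)*(r|p))* = 23 transitions (5 symbol, 18 ε)
  s|q = 6 transitions (2 symbol, 4 ε)
  (p(s|p)*(r|p))*(s|q)qq = 34 transitions (9 symbol, 25 ε)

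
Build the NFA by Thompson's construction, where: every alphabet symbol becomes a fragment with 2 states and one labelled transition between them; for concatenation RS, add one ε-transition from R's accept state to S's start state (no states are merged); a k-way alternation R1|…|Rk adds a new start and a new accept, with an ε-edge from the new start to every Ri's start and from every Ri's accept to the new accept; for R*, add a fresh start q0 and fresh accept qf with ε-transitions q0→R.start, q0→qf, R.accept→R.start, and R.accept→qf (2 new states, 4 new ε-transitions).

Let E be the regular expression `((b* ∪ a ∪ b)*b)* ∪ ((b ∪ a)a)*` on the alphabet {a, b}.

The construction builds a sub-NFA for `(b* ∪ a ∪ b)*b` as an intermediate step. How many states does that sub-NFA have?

14

Fragment for `(b* ∪ a ∪ b)*b`:
Each of the 4 symbol leaves contributes a 2-state fragment.
  b* = 4 states
  b* ∪ a ∪ b = 10 states
  (b* ∪ a ∪ b)* = 12 states
  (b* ∪ a ∪ b)*b = 14 states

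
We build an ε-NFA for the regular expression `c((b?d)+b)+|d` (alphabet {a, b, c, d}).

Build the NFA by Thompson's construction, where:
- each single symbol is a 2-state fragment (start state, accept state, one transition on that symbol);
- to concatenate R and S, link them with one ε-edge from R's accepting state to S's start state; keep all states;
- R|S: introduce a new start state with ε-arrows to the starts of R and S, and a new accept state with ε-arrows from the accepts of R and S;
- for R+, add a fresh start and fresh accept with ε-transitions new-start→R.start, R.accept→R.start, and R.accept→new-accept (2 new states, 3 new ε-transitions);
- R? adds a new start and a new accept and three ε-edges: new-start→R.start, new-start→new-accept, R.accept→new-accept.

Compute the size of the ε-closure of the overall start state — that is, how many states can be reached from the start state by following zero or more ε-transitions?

Compute the ε-closure size of each fragment's start state recursively; a symbol fragment's start has no outgoing ε-edge, so its closure is just itself (size 1).
  b? : new start has ε-edges to the inner start and to the new accept, so C = 2 + 1 = 3
  b?d : C = 3 + 1 = 4 (closure spills across the concat boundary because the left factor accepts ε)
  (b?d)+ : new start ε-reaches only the body's start; the new accept needs a symbol first: C = 1 + 4 = 5
  (b?d)+b : C equals the left operand's closure size = 5 (its accept is not ε-reachable, so the closure stops there)
  ((b?d)+b)+ : C = 1 + 5 = 6 (the body doesn't accept ε, so the new accept is not reached)
  c((b?d)+b)+ : same as the first factor's closure: C = 1
  c((b?d)+b)+|d : new start ε-reaches every alternative's start; none of them accept ε, so the new accept is not reached: C = 1 + 1 + 1 = 3

3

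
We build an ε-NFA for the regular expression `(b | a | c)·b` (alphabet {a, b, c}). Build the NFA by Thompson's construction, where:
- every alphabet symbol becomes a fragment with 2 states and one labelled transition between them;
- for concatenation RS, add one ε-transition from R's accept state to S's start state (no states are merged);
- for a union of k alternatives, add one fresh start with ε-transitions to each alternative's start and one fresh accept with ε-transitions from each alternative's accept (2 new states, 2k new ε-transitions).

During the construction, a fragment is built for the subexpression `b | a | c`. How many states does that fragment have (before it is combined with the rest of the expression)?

Fragment for `b | a | c`:
Each of the 3 symbol leaves contributes a 2-state fragment.
  b | a | c = 8 states

8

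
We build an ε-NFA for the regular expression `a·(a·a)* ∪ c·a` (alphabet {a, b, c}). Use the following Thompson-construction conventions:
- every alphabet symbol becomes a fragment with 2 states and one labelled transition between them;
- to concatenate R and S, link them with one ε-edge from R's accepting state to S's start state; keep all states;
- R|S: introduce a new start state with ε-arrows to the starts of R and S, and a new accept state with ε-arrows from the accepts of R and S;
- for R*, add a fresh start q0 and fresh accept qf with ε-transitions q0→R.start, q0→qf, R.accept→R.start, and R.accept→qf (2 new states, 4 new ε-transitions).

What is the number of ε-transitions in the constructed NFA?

11

Recursing over subexpressions:
Each of the 5 symbol leaves contributes 0 ε-transitions.
  a·a → 1 ε-transition
  (a·a)* → 5 ε-transitions
  a·(a·a)* → 6 ε-transitions
  c·a → 1 ε-transition
  a·(a·a)* ∪ c·a → 11 ε-transitions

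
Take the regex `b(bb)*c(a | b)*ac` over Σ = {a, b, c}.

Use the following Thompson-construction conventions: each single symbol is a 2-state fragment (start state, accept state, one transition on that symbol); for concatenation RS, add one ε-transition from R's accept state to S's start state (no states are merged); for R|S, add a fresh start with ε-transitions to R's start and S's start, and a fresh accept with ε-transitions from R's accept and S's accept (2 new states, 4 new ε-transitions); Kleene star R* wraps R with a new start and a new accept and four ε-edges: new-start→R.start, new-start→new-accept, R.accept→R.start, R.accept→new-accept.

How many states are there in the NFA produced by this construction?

22

Recursing over subexpressions:
Each of the 8 symbol leaves contributes a 2-state fragment.
  bb : 4 states
  (bb)* : 6 states
  a | b : 6 states
  (a | b)* : 8 states
  b(bb)*c(a | b)*ac : 22 states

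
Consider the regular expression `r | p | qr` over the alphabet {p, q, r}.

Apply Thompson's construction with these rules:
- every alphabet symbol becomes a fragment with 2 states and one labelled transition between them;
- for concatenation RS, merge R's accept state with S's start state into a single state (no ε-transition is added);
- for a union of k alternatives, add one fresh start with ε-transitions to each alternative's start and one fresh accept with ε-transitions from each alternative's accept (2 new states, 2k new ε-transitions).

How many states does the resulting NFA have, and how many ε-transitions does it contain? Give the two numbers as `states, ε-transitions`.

By structural recursion:
Each of the 4 symbol leaves contributes 2 states and 0 ε-transitions.
  qr → 3 states, 0 ε-transitions
  r | p | qr → 9 states, 6 ε-transitions

9, 6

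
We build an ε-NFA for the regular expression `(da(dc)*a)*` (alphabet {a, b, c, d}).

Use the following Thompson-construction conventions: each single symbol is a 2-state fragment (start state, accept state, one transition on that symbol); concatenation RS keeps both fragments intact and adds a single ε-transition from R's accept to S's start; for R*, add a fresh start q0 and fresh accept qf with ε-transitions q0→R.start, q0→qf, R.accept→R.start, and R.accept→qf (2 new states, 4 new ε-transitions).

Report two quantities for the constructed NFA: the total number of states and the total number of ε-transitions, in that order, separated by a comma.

14, 12

Bottom-up over the parse tree:
Each of the 5 symbol leaves contributes 2 states and 0 ε-transitions.
  dc — 4 states, 1 ε-transition
  (dc)* — 6 states, 5 ε-transitions
  da(dc)*a — 12 states, 8 ε-transitions
  (da(dc)*a)* — 14 states, 12 ε-transitions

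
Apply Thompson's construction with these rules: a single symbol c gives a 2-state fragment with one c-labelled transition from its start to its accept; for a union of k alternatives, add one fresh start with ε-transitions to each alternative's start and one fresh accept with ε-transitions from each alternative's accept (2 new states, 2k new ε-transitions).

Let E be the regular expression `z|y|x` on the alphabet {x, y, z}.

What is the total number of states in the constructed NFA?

By structural recursion:
Each of the 3 symbol leaves contributes a 2-state fragment.
  z|y|x : 8 states

8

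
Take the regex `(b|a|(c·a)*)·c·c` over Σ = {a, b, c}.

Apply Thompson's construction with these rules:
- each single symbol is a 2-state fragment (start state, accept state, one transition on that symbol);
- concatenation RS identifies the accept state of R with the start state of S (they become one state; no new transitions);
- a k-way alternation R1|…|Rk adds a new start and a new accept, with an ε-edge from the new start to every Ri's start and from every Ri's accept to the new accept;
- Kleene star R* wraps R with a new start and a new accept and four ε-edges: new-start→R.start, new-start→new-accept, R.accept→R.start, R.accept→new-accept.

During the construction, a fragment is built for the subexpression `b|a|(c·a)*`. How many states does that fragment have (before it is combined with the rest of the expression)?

11

Fragment for `b|a|(c·a)*`:
Each of the 4 symbol leaves contributes a 2-state fragment.
  c·a → 3 states
  (c·a)* → 5 states
  b|a|(c·a)* → 11 states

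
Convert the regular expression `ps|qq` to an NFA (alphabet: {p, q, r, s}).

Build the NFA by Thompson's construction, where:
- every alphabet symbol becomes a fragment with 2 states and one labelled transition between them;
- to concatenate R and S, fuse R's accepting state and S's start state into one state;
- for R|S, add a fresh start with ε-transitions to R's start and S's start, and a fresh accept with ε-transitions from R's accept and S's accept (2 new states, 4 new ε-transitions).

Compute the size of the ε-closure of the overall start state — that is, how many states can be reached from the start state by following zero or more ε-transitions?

3

Compute the ε-closure size of each fragment's start state recursively; a symbol fragment's start has no outgoing ε-edge, so its closure is just itself (size 1).
  ps — C equals the left operand's closure size = 1 (its accept is not ε-reachable, so the closure stops there)
  qq — C equals the left operand's closure size = 1 (its accept is not ε-reachable, so the closure stops there)
  ps|qq — new start ε-reaches every alternative's start; none of them accept ε, so the new accept is not reached: C = 1 + 1 + 1 = 3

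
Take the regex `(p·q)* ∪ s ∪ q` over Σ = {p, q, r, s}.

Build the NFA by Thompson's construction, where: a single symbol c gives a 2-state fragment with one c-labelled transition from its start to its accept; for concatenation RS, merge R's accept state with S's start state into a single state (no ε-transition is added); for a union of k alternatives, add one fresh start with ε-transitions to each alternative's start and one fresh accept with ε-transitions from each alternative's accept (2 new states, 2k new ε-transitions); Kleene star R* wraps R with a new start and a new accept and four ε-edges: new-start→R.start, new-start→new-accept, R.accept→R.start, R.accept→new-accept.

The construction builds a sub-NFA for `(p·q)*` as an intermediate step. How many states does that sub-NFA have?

5

Fragment for `(p·q)*`:
Each of the 2 symbol leaves contributes a 2-state fragment.
  p·q → 3 states
  (p·q)* → 5 states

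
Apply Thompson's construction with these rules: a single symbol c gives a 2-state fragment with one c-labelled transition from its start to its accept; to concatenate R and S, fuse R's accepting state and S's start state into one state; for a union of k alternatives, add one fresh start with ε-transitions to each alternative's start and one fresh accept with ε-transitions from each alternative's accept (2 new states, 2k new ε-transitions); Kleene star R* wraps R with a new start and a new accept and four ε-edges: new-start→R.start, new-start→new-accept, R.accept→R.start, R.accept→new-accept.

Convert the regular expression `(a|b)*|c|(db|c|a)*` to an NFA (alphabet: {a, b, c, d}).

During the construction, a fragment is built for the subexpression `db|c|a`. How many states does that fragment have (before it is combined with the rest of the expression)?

Fragment for `db|c|a`:
Each of the 4 symbol leaves contributes a 2-state fragment.
  db : 3 states
  db|c|a : 9 states

9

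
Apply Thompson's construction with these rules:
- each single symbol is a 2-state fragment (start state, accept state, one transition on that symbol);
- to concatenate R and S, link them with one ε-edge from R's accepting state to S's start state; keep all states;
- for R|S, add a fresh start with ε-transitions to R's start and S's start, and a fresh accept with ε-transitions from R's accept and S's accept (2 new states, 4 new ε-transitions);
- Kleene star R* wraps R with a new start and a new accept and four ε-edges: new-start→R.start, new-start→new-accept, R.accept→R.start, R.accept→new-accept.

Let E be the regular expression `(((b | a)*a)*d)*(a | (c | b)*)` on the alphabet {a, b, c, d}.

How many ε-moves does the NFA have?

Bottom-up over the parse tree:
Each of the 7 symbol leaves contributes 0 ε-transitions.
  b | a : 4 ε-transitions
  (b | a)* : 8 ε-transitions
  (b | a)*a : 9 ε-transitions
  ((b | a)*a)* : 13 ε-transitions
  ((b | a)*a)*d : 14 ε-transitions
  (((b | a)*a)*d)* : 18 ε-transitions
  c | b : 4 ε-transitions
  (c | b)* : 8 ε-transitions
  a | (c | b)* : 12 ε-transitions
  (((b | a)*a)*d)*(a | (c | b)*) : 31 ε-transitions

31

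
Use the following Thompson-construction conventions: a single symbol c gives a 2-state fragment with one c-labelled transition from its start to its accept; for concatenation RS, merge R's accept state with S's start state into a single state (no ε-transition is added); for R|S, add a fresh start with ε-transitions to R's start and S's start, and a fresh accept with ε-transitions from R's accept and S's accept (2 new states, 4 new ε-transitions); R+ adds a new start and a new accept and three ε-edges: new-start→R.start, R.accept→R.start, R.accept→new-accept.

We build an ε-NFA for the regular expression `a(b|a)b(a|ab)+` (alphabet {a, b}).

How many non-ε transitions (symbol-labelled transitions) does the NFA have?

7

Building bottom-up:
Each of the 7 symbol leaves contributes exactly 1 symbol transition.
  b|a — 2 symbol transitions
  ab — 2 symbol transitions
  a|ab — 3 symbol transitions
  (a|ab)+ — 3 symbol transitions
  a(b|a)b(a|ab)+ — 7 symbol transitions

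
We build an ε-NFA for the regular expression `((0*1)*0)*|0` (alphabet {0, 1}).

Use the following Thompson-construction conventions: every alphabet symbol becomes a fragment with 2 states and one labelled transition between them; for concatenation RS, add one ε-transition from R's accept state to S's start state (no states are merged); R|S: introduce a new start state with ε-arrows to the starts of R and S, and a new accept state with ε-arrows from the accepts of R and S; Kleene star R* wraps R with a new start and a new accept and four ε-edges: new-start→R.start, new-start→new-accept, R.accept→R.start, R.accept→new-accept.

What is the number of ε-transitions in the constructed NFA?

By structural recursion:
Each of the 4 symbol leaves contributes 0 ε-transitions.
  0* : 4 ε-transitions
  0*1 : 5 ε-transitions
  (0*1)* : 9 ε-transitions
  (0*1)*0 : 10 ε-transitions
  ((0*1)*0)* : 14 ε-transitions
  ((0*1)*0)*|0 : 18 ε-transitions

18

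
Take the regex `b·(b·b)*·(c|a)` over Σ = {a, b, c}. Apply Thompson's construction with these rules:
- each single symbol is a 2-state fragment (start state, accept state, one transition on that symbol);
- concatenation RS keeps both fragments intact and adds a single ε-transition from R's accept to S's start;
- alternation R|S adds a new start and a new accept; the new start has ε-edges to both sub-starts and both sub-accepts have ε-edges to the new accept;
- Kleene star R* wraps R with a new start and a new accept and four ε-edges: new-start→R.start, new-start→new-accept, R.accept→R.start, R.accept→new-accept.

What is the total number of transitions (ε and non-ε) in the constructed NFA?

16

Per subexpression:
Each of the 5 symbol leaves contributes 1 transition (1 symbol, 0 ε).
  b·b = 3 transitions (2 symbol, 1 ε)
  (b·b)* = 7 transitions (2 symbol, 5 ε)
  c|a = 6 transitions (2 symbol, 4 ε)
  b·(b·b)*·(c|a) = 16 transitions (5 symbol, 11 ε)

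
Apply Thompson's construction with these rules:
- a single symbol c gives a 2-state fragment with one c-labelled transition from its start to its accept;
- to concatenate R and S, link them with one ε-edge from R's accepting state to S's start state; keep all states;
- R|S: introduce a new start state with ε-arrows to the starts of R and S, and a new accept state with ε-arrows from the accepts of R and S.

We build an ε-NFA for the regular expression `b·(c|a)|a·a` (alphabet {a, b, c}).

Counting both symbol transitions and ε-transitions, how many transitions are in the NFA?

15

By structural recursion:
Each of the 5 symbol leaves contributes 1 transition (1 symbol, 0 ε).
  c|a → 6 transitions (2 symbol, 4 ε)
  b·(c|a) → 8 transitions (3 symbol, 5 ε)
  a·a → 3 transitions (2 symbol, 1 ε)
  b·(c|a)|a·a → 15 transitions (5 symbol, 10 ε)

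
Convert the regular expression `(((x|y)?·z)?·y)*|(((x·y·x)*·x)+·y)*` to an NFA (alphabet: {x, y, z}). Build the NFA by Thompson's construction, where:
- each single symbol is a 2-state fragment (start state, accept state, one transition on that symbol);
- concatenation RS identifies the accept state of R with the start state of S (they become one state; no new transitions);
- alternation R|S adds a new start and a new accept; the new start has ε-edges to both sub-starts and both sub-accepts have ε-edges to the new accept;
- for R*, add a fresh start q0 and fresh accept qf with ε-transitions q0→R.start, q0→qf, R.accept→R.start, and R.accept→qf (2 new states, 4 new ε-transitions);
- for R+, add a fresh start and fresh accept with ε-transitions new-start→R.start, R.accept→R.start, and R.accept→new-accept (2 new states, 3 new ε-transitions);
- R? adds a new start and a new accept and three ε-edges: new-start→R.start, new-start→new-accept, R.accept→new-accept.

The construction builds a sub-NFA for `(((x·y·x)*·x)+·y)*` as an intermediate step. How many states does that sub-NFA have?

12

Fragment for `(((x·y·x)*·x)+·y)*`:
Each of the 5 symbol leaves contributes a 2-state fragment.
  x·y·x : 4 states
  (x·y·x)* : 6 states
  (x·y·x)*·x : 7 states
  ((x·y·x)*·x)+ : 9 states
  ((x·y·x)*·x)+·y : 10 states
  (((x·y·x)*·x)+·y)* : 12 states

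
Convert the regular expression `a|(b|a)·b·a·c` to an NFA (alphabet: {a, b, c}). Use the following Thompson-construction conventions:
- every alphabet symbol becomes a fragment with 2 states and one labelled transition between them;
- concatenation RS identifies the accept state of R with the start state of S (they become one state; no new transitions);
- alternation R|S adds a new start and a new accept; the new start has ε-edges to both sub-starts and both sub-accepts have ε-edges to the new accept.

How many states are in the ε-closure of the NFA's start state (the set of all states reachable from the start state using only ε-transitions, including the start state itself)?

Work bottom-up. For each fragment F, track |ε-closure(F.start)| and whether F's accept lies in that closure (i.e. whether F accepts ε). A single-symbol fragment has closure size 1 and does not accept ε.
  b|a → |closure| = 1 + 1 + 1 = 3 (the new accept is not ε-reachable since no branch accepts ε)
  (b|a)·b·a·c → same as the first factor's closure: |closure| = 3
  a|(b|a)·b·a·c → new start ε-reaches every alternative's start; none of them accept ε, so the new accept is not reached: |closure| = 1 + 1 + 3 = 5

5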